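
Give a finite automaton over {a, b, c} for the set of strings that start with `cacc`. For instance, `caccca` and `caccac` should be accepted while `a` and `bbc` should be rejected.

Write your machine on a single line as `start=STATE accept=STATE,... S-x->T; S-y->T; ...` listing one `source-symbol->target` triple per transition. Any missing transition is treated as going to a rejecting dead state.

Walk along `cacc` while the input agrees: from q0 take `c` to q1, and so on. Any deviation drops to the rejecting sink q5. Once q4 is reached the prefix is confirmed and every continuation is accepted.
A 6-state machine:
        a   b   c  
>  q0   q5  q5  q1 
   q1   q2  q5  q5 
   q2   q5  q5  q3 
   q3   q5  q5  q4 
 * q4   q4  q4  q4 
   q5   q5  q5  q5 
(> = start, * = accepting)

start=q0; accept=q4; q0-a->q5; q0-b->q5; q0-c->q1; q1-a->q2; q1-b->q5; q1-c->q5; q2-a->q5; q2-b->q5; q2-c->q3; q3-a->q5; q3-b->q5; q3-c->q4; q4-a->q4; q4-b->q4; q4-c->q4; q5-a->q5; q5-b->q5; q5-c->q5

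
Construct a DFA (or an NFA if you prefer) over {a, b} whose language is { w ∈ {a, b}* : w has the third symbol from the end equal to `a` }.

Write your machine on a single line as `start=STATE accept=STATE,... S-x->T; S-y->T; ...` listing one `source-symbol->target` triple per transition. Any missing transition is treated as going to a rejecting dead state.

A DFA must remember the last 3 symbols (since which symbol is third-to-last isn't known until the input ends). Use one state per possible window of the last ≤3 symbols; accept from those whose window starts with `a`.
          a    b  
>  S0     S1   S2 
   S1     S3   S4 
   S2     S5   S6 
   S3     S7   S8 
   S4     S9  S10 
   S5    S11  S12 
   S6    S13  S14 
 * S7     S7   S8 
 * S8     S9  S10 
 * S9    S11  S12 
 * S10   S13  S14 
   S11    S7   S8 
   S12    S9  S10 
   S13   S11  S12 
   S14   S13  S14 
(> = start, * = accepting)

start=S0; accept=S7,S8,S9,S10; S0-a->S1; S0-b->S2; S1-a->S3; S1-b->S4; S2-a->S5; S2-b->S6; S3-a->S7; S3-b->S8; S4-a->S9; S4-b->S10; S5-a->S11; S5-b->S12; S6-a->S13; S6-b->S14; S7-a->S7; S7-b->S8; S8-a->S9; S8-b->S10; S9-a->S11; S9-b->S12; S10-a->S13; S10-b->S14; S11-a->S7; S11-b->S8; S12-a->S9; S12-b->S10; S13-a->S11; S13-b->S12; S14-a->S13; S14-b->S14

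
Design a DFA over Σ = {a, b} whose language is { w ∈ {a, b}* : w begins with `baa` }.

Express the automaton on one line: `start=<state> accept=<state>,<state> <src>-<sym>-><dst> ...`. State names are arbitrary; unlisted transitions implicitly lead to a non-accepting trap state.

start=s0 accept=s3 s0-a->s4 s0-b->s1 s1-a->s2 s1-b->s4 s2-a->s3 s2-b->s4 s3-a->s3 s3-b->s3 s4-a->s4 s4-b->s4

Walk along `baa` while the input agrees: from s0 take `b` to s1, and so on. Any deviation drops to the rejecting sink s4. Once s3 is reached the prefix is confirmed and every continuation is accepted.
        a   b  
>  s0   s4  s1 
   s1   s2  s4 
   s2   s3  s4 
 * s3   s3  s3 
   s4   s4  s4 
(> = start, * = accepting)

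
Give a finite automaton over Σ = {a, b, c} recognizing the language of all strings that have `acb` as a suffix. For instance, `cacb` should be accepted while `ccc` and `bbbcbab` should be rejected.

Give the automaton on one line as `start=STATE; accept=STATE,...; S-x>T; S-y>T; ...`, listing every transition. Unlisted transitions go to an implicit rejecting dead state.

Remember how much of `acb` the current input suffix matches. State s0 means no match yet; s1 means the last symbol is `a`; s2 means the last 2 symbols are `ac`; s3 means the last 3 symbols are `acb`. Only s3 accepts. On a mismatch, fall back to the longest proper suffix that is still a prefix of `acb`.
With 4 states:
        a   b   c  
>  s0   s1  s0  s0 
   s1   s1  s0  s2 
   s2   s1  s3  s0 
 * s3   s1  s0  s0 
(> = start, * = accepting)

start=s0; accept=s3; s0-a>s1; s0-b>s0; s0-c>s0; s1-a>s1; s1-b>s0; s1-c>s2; s2-a>s1; s2-b>s3; s2-c>s0; s3-a>s1; s3-b>s0; s3-c>s0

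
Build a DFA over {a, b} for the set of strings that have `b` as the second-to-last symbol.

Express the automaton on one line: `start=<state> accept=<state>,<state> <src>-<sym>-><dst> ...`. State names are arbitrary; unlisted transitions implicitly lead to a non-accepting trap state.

Because acceptance depends on a position counted from the end, the machine has to buffer the most recent 2 symbols. Make each state the string of the last up-to-2 symbols read; on input `x` shift the window left and append `x`. Accept when the buffered window has length 2 and begins with `b`.
A 7-state machine:
        a   b  
>  q0   q1  q2 
   q1   q3  q4 
   q2   q5  q6 
   q3   q3  q4 
   q4   q5  q6 
 * q5   q3  q4 
 * q6   q5  q6 
(> = start, * = accepting)

start=q0 accept=q5,q6 q0-a->q1 q0-b->q2 q1-a->q3 q1-b->q4 q2-a->q5 q2-b->q6 q3-a->q3 q3-b->q4 q4-a->q5 q4-b->q6 q5-a->q3 q5-b->q4 q6-a->q5 q6-b->q6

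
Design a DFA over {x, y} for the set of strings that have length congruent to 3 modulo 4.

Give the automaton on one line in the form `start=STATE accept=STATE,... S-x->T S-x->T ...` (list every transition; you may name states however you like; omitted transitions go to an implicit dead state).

start=q0 accept=q3 q0-x->q1 q0-y->q1 q1-x->q2 q1-y->q2 q2-x->q3 q2-y->q3 q3-x->q0 q3-y->q0

Count input length modulo 4: every symbol advances one step around the cycle q0 → q1 → q2 → q3 → q0. Accept at q3.
        x   y  
>  q0   q1  q1 
   q1   q2  q2 
   q2   q3  q3 
 * q3   q0  q0 
(> = start, * = accepting)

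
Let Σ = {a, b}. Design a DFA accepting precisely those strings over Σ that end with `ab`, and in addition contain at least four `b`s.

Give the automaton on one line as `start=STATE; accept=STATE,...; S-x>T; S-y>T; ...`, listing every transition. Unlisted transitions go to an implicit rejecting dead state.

start=S0; accept=S5; S0-a>S0; S0-b>S1; S1-a>S1; S1-b>S2; S2-a>S2; S2-b>S3; S3-a>S4; S3-b>S3; S4-a>S4; S4-b>S5; S5-a>S4; S5-b>S3

Run two small machines in parallel and take their product. One (3 states) tracks how much of the suffix `ab` has currently been matched; the other (6 states) tracks the count of `b`s, saturating at 5. Each combined state is a pair, one component from each; accept when both components accept. Minimizing collapses redundant product states.
6 states suffice.
        a   b  
>  S0   S0  S1 
   S1   S1  S2 
   S2   S2  S3 
   S3   S4  S3 
   S4   S4  S5 
 * S5   S4  S3 
(> = start, * = accepting)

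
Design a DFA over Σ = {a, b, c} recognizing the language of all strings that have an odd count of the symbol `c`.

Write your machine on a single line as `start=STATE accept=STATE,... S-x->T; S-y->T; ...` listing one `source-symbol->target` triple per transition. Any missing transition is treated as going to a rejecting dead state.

The only thing that matters is how many `c`s have appeared, reduced mod 2. Use one state per residue: S0 for 0, …, S1 for 1. Reading `c` moves to the next residue; anything else stays put. S1 is accepting.
With 2 states:
        a   b   c  
>  S0   S0  S0  S1 
 * S1   S1  S1  S0 
(> = start, * = accepting)

start=S0; accept=S1; S0-a->S0; S0-b->S0; S0-c->S1; S1-a->S1; S1-b->S1; S1-c->S0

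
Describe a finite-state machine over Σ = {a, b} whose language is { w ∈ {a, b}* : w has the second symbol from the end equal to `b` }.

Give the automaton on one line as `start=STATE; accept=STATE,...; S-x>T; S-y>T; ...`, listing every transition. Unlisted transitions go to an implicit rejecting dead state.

A DFA must remember the last 2 symbols (since which symbol is second-to-last isn't known until the input ends). Use one state per possible window of the last ≤2 symbols; accept from those whose window starts with `b`.
        a   b  
>  s0   s1  s2 
   s1   s3  s4 
   s2   s5  s6 
   s3   s3  s4 
   s4   s5  s6 
 * s5   s3  s4 
 * s6   s5  s6 
(> = start, * = accepting)

start=s0; accept=s5,s6; s0-a>s1; s0-b>s2; s1-a>s3; s1-b>s4; s2-a>s5; s2-b>s6; s3-a>s3; s3-b>s4; s4-a>s5; s4-b>s6; s5-a>s3; s5-b>s4; s6-a>s5; s6-b>s6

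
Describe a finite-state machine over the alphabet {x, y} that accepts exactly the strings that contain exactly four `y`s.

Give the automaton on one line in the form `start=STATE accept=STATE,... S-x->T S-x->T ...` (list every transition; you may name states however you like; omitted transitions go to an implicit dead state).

start=q0 accept=q4 q0-x->q0 q0-y->q1 q1-x->q1 q1-y->q2 q2-x->q2 q2-y->q3 q3-x->q3 q3-y->q4 q4-x->q4 q4-y->q5 q5-x->q5 q5-y->q5

Count `y`s, saturating at 5: states q0 through q4 mean 0 through 4 `y`s seen; q5 means more than 4. Each `y` increments (capped at q5); other symbols loop. Accept from {q4}.
        x   y  
>  q0   q0  q1 
   q1   q1  q2 
   q2   q2  q3 
   q3   q3  q4 
 * q4   q4  q5 
   q5   q5  q5 
(> = start, * = accepting)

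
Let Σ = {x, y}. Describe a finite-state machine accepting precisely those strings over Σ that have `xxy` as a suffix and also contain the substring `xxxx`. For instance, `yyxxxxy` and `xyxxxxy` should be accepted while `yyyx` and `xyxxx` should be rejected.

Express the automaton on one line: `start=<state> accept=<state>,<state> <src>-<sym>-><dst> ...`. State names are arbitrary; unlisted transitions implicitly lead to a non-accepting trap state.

start=q0 accept=q6 q0-x->q1 q0-y->q0 q1-x->q2 q1-y->q0 q2-x->q3 q2-y->q4 q3-x->q5 q3-y->q4 q4-x->q1 q4-y->q0 q5-x->q5 q5-y->q6 q6-x->q7 q6-y->q8 q7-x->q5 q7-y->q8 q8-x->q7 q8-y->q8

Handle the two conditions separately and then intersect. The first has 4 states tracking how much of the suffix `xxy` has currently been matched; the second has 5 states tracking whether and how much of `xxxx` has been seen. A product state is a pair (one from each), accepting exactly when both do.
A 9-state machine:
        x   y  
>  q0   q1  q0 
   q1   q2  q0 
   q2   q3  q4 
   q3   q5  q4 
   q4   q1  q0 
   q5   q5  q6 
 * q6   q7  q8 
   q7   q5  q8 
   q8   q7  q8 
(> = start, * = accepting)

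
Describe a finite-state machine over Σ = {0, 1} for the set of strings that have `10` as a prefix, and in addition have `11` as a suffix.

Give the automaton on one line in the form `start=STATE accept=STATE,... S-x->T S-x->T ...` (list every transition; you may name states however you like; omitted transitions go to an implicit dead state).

start=A accept=F A-0->B A-1->C B-0->B B-1->B C-0->D C-1->B D-0->D D-1->E E-0->D E-1->F F-0->D F-1->F

Handle the two conditions separately and then intersect. One (4 states) tracks whether the input so far still matches the prefix `10`; the other (3 states) tracks how much of the suffix `11` has currently been matched. Each combined state is a pair, one component from each; accept when both components accept. Minimizing collapses redundant product states.
With 6 states:
       0  1 
>  A   B  C 
   B   B  B 
   C   D  B 
   D   D  E 
   E   D  F 
 * F   D  F 
(> = start, * = accepting)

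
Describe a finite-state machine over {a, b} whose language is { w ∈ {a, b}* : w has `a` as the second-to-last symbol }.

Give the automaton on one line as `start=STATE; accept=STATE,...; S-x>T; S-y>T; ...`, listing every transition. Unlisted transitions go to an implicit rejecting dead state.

start=q0; accept=q3,q4; q0-a>q1; q0-b>q2; q1-a>q3; q1-b>q4; q2-a>q5; q2-b>q6; q3-a>q3; q3-b>q4; q4-a>q5; q4-b>q6; q5-a>q3; q5-b>q4; q6-a>q5; q6-b>q6

Because acceptance depends on a position counted from the end, the machine has to buffer the most recent 2 symbols. Make each state the string of the last up-to-2 symbols read; on input `x` shift the window left and append `x`. Accept when the buffered window has length 2 and begins with `a`.
With 7 states:
        a   b  
>  q0   q1  q2 
   q1   q3  q4 
   q2   q5  q6 
 * q3   q3  q4 
 * q4   q5  q6 
   q5   q3  q4 
   q6   q5  q6 
(> = start, * = accepting)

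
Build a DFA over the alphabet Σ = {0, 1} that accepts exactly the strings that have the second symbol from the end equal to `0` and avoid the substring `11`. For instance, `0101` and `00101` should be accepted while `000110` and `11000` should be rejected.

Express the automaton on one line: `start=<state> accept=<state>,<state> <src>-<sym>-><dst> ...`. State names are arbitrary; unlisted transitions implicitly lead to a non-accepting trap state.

Build one automaton per condition and run them in lockstep. One (7 states) tracks the last 2 symbols read; the other (3 states) tracks partial matches of the forbidden pattern `11`. Each combined state is a pair, one component from each; accept when both components accept. Equivalent product states are then merged.
A 6-state machine:
        0   1  
>  s0   s1  s2 
   s1   s3  s4 
   s2   s1  s5 
 * s3   s3  s4 
 * s4   s1  s5 
   s5   s5  s5 
(> = start, * = accepting)

start=s0 accept=s3,s4 s0-0->s1 s0-1->s2 s1-0->s3 s1-1->s4 s2-0->s1 s2-1->s5 s3-0->s3 s3-1->s4 s4-0->s1 s4-1->s5 s5-0->s5 s5-1->s5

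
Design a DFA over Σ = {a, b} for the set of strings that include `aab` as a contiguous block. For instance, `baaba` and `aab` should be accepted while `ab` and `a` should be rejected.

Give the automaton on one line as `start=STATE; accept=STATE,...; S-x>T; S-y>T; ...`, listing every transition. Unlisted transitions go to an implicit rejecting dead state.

Track how much of `aab` has been matched so far: state q0 is no progress, q3 is the absorbing accept state reached once `aab` has occurred. Intermediate states record partial matches; on a mismatch, fall back to the longest reusable overlap.
4 states suffice.
        a   b  
>  q0   q1  q0 
   q1   q2  q0 
   q2   q2  q3 
 * q3   q3  q3 
(> = start, * = accepting)

start=q0; accept=q3; q0-a>q1; q0-b>q0; q1-a>q2; q1-b>q0; q2-a>q2; q2-b>q3; q3-a>q3; q3-b>q3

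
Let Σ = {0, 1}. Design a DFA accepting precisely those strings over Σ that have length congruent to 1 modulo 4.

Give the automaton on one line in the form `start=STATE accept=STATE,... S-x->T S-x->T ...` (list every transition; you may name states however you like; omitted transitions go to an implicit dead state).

Only the length mod 4 matters, so use a 4-cycle: from any state, every input symbol moves to the next state, wrapping q3 back to q0. Mark q1 accepting.
A 4-state machine:
        0   1  
>  q0   q1  q1 
 * q1   q2  q2 
   q2   q3  q3 
   q3   q0  q0 
(> = start, * = accepting)

start=q0 accept=q1 q0-0->q1 q0-1->q1 q1-0->q2 q1-1->q2 q2-0->q3 q2-1->q3 q3-0->q0 q3-1->q0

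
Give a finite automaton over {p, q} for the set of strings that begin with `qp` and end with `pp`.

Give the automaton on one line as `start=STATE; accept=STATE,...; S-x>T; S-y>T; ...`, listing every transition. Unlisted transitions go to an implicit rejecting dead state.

start=s0; accept=s4; s0-p>s1; s0-q>s2; s1-p>s1; s1-q>s1; s2-p>s3; s2-q>s1; s3-p>s4; s3-q>s5; s4-p>s4; s4-q>s5; s5-p>s3; s5-q>s5

Build one automaton per condition and run them in lockstep. One (4 states) tracks whether the input so far still matches the prefix `qp`; the other (3 states) tracks how much of the suffix `pp` has currently been matched. Each combined state is a pair, one component from each; accept when both components accept. Equivalent product states are then merged.
With 6 states:
        p   q  
>  s0   s1  s2 
   s1   s1  s1 
   s2   s3  s1 
   s3   s4  s5 
 * s4   s4  s5 
   s5   s3  s5 
(> = start, * = accepting)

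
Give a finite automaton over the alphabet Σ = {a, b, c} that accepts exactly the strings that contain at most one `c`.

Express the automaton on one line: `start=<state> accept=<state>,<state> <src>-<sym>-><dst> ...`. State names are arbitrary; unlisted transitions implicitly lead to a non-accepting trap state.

start=q0 accept=q0,q1 q0-a->q0 q0-b->q0 q0-c->q1 q1-a->q1 q1-b->q1 q1-c->q2 q2-a->q2 q2-b->q2 q2-c->q2

Only the number of `c`s matters, and only up to 2. Make a chain q0 → q1 → q2 advanced by each `c` (with q2 absorbing); every other symbol self-loops. The accepting set is {q0, q1}.
        a   b   c  
>* q0   q0  q0  q1 
 * q1   q1  q1  q2 
   q2   q2  q2  q2 
(> = start, * = accepting)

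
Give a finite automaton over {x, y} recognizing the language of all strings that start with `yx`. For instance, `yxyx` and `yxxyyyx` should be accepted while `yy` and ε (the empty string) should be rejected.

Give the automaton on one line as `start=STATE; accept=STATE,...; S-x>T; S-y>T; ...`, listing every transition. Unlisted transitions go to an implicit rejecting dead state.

start=S0; accept=S2; S0-x>S3; S0-y>S1; S1-x>S2; S1-y>S3; S2-x>S2; S2-y>S2; S3-x>S3; S3-y>S3

Walk along `yx` while the input agrees: from S0 take `y` to S1, and so on. Any deviation drops to the rejecting sink S3. Once S2 is reached the prefix is confirmed and every continuation is accepted.
4 states suffice.
        x   y  
>  S0   S3  S1 
   S1   S2  S3 
 * S2   S2  S2 
   S3   S3  S3 
(> = start, * = accepting)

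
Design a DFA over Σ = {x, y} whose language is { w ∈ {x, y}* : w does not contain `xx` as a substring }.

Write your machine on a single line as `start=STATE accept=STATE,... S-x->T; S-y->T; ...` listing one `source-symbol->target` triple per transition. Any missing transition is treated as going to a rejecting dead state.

Track partial matches of the forbidden pattern `xx`. State S2 is a dead state reached once `xx` has occurred; every other state accepts. S0 means no part of `xx` is currently matched.
A 3-state machine:
        x   y  
>* S0   S1  S0 
 * S1   S2  S0 
   S2   S2  S2 
(> = start, * = accepting)

start=S0; accept=S0,S1; S0-x->S1; S0-y->S0; S1-x->S2; S1-y->S0; S2-x->S2; S2-y->S2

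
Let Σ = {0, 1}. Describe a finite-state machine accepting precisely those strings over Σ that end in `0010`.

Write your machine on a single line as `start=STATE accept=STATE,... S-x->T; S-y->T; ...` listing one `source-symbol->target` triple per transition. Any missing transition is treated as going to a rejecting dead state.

start=A; accept=E; A-0->B; A-1->A; B-0->C; B-1->A; C-0->C; C-1->D; D-0->E; D-1->A; E-0->C; E-1->A

Remember how much of `0010` the current input suffix matches. State A means no match yet; B means the last symbol is `0`; C means the last 2 symbols are `00`; D means the last 3 symbols are `001`; E means the last 4 symbols are `0010`. Only E accepts. On a mismatch, fall back to the longest proper suffix that is still a prefix of `0010`.
       0  1 
>  A   B  A 
   B   C  A 
   C   C  D 
   D   E  A 
 * E   C  A 
(> = start, * = accepting)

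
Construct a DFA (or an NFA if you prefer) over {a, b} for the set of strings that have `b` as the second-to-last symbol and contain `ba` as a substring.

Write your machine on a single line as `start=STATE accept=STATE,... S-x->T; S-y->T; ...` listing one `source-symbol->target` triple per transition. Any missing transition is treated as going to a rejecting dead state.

Build one automaton per condition and run them in lockstep. The first has 7 states tracking the last 2 symbols read; the second has 3 states tracking whether and how much of `ba` has been seen. A product state is a pair (one from each), accepting exactly when both do. Minimizing collapses redundant product states.
6 states suffice.
        a   b  
>  q0   q0  q1 
   q1   q2  q1 
 * q2   q3  q4 
   q3   q3  q4 
   q4   q2  q5 
 * q5   q2  q5 
(> = start, * = accepting)

start=q0; accept=q2,q5; q0-a->q0; q0-b->q1; q1-a->q2; q1-b->q1; q2-a->q3; q2-b->q4; q3-a->q3; q3-b->q4; q4-a->q2; q4-b->q5; q5-a->q2; q5-b->q5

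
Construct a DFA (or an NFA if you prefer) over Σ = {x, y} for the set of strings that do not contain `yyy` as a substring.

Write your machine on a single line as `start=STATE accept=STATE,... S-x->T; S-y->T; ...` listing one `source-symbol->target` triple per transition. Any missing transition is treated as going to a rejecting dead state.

start=A; accept=A,B,C; A-x->A; A-y->B; B-x->A; B-y->C; C-x->A; C-y->D; D-x->D; D-y->D

This is the complement of 'contains `yyy`'. Use the same substring-matching states — A through D holding how much of `yyy` has just been matched — but flip the accepting set: everything except the trap D accepts.
       x  y 
>* A   A  B 
 * B   A  C 
 * C   A  D 
   D   D  D 
(> = start, * = accepting)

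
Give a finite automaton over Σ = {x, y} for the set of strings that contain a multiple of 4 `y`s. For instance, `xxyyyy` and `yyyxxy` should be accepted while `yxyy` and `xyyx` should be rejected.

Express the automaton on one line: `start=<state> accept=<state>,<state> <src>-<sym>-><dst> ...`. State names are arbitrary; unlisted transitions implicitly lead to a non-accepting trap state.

start=s0 accept=s0 s0-x->s0 s0-y->s1 s1-x->s1 s1-y->s2 s2-x->s2 s2-y->s3 s3-x->s3 s3-y->s0

Keep the running count of `y`s modulo 4: each `y` advances along the cycle s0 → s1 → s2 → s3 → s0 while other symbols loop. Accept at s0.
With 4 states:
        x   y  
>* s0   s0  s1 
   s1   s1  s2 
   s2   s2  s3 
   s3   s3  s0 
(> = start, * = accepting)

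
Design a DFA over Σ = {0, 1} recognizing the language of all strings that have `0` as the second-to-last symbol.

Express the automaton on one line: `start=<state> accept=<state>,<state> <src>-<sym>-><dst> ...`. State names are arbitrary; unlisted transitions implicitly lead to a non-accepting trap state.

start=S0 accept=S3,S4 S0-0->S1 S0-1->S2 S1-0->S3 S1-1->S4 S2-0->S5 S2-1->S6 S3-0->S3 S3-1->S4 S4-0->S5 S4-1->S6 S5-0->S3 S5-1->S4 S6-0->S5 S6-1->S6

Because acceptance depends on a position counted from the end, the machine has to buffer the most recent 2 symbols. Make each state the string of the last up-to-2 symbols read; on input `x` shift the window left and append `x`. Accept when the buffered window has length 2 and begins with `0`.
        0   1  
>  S0   S1  S2 
   S1   S3  S4 
   S2   S5  S6 
 * S3   S3  S4 
 * S4   S5  S6 
   S5   S3  S4 
   S6   S5  S6 
(> = start, * = accepting)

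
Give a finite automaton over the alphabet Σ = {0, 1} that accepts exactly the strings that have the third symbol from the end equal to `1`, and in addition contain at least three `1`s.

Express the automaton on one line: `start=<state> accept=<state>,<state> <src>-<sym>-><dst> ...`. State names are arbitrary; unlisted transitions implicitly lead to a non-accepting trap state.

start=s0 accept=s6,s9,s10,s13 s0-0->s0 s0-1->s1 s1-0->s2 s1-1->s3 s2-0->s2 s2-1->s4 s3-0->s5 s3-1->s6 s4-0->s5 s4-1->s7 s5-0->s8 s5-1->s9 s6-0->s10 s6-1->s6 s7-0->s10 s7-1->s6 s8-0->s8 s8-1->s11 s9-0->s12 s9-1->s7 s10-0->s13 s10-1->s9 s11-0->s12 s11-1->s7 s12-0->s13 s12-1->s9 s13-0->s8 s13-1->s11

Build one automaton per condition and run them in lockstep. One (15 states) tracks the last 3 symbols read; the other (5 states) tracks the count of `1`s, saturating at 4. Each combined state is a pair, one component from each; accept when both components accept. After merging equivalent states the machine shrinks.
A 14-state machine:
          0    1  
>  s0     s0   s1 
   s1     s2   s3 
   s2     s2   s4 
   s3     s5   s6 
   s4     s5   s7 
   s5     s8   s9 
 * s6    s10   s6 
   s7    s10   s6 
   s8     s8  s11 
 * s9    s12   s7 
 * s10   s13   s9 
   s11   s12   s7 
   s12   s13   s9 
 * s13    s8  s11 
(> = start, * = accepting)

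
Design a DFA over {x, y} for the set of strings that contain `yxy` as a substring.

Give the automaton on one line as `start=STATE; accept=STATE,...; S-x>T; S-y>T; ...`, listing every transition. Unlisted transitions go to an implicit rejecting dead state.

start=q0; accept=q3; q0-x>q0; q0-y>q1; q1-x>q2; q1-y>q1; q2-x>q0; q2-y>q3; q3-x>q3; q3-y>q3

States q0..q2 record the length of the longest prefix of `yxy` that matches the current input suffix. Reaching q3 means `yxy` has been seen, and we stay there forever. Accept from q3.
        x   y  
>  q0   q0  q1 
   q1   q2  q1 
   q2   q0  q3 
 * q3   q3  q3 
(> = start, * = accepting)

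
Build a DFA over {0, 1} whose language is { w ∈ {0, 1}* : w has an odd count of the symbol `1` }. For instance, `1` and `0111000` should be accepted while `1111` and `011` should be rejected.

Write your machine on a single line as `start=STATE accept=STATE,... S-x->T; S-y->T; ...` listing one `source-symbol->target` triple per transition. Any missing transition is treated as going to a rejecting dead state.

start=S0; accept=S1; S0-0->S0; S0-1->S1; S1-0->S1; S1-1->S0

The only thing that matters is how many `1`s have appeared, reduced mod 2. Use one state per residue: S0 for 0, …, S1 for 1. Reading `1` moves to the next residue; anything else stays put. S1 is accepting.
        0   1  
>  S0   S0  S1 
 * S1   S1  S0 
(> = start, * = accepting)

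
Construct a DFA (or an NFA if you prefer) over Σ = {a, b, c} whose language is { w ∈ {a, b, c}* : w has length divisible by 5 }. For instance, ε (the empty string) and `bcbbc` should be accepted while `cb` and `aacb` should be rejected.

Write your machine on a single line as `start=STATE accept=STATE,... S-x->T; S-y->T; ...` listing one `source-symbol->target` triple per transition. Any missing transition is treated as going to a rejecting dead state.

start=q0; accept=q0; q0-a->q1; q0-b->q1; q0-c->q1; q1-a->q2; q1-b->q2; q1-c->q2; q2-a->q3; q2-b->q3; q2-c->q3; q3-a->q4; q3-b->q4; q3-c->q4; q4-a->q0; q4-b->q0; q4-c->q0

Count input length modulo 5: every symbol advances one step around the cycle q0 → q1 → q2 → q3 → q4 → q0. Accept at q0.
With 5 states:
        a   b   c  
>* q0   q1  q1  q1 
   q1   q2  q2  q2 
   q2   q3  q3  q3 
   q3   q4  q4  q4 
   q4   q0  q0  q0 
(> = start, * = accepting)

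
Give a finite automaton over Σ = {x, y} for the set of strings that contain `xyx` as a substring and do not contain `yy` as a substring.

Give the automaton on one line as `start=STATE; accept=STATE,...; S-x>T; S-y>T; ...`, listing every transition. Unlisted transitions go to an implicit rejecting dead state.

start=q0; accept=q5,q7; q0-x>q1; q0-y>q2; q1-x>q1; q1-y>q3; q2-x>q1; q2-y>q4; q3-x>q5; q3-y>q4; q4-x>q6; q4-y>q4; q5-x>q5; q5-y>q7; q6-x>q6; q6-y>q8; q7-x>q5; q7-y>q9; q8-x>q9; q8-y>q4; q9-x>q9; q9-y>q9

Run two small machines in parallel and take their product. One (4 states) tracks whether and how much of `xyx` has been seen; the other (3 states) tracks partial matches of the forbidden pattern `yy`. Each combined state is a pair, one component from each; accept when both components accept.
A 10-state machine:
        x   y  
>  q0   q1  q2 
   q1   q1  q3 
   q2   q1  q4 
   q3   q5  q4 
   q4   q6  q4 
 * q5   q5  q7 
   q6   q6  q8 
 * q7   q5  q9 
   q8   q9  q4 
   q9   q9  q9 
(> = start, * = accepting)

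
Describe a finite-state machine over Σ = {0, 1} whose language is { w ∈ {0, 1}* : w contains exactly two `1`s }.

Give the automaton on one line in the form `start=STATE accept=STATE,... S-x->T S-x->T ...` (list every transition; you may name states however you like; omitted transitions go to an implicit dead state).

start=s0 accept=s2 s0-0->s0 s0-1->s1 s1-0->s1 s1-1->s2 s2-0->s2 s2-1->s3 s3-0->s3 s3-1->s3

Only the number of `1`s matters, and only up to 3. Make a chain s0 → s1 → s2 → s3 advanced by each `1` (with s3 absorbing); every other symbol self-loops. The accepting set is {s2}.
        0   1  
>  s0   s0  s1 
   s1   s1  s2 
 * s2   s2  s3 
   s3   s3  s3 
(> = start, * = accepting)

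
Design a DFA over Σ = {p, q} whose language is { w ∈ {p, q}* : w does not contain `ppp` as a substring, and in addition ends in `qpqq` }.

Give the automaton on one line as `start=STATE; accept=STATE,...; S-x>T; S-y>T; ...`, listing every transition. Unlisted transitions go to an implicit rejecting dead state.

Run two small machines in parallel and take their product. One (4 states) tracks partial matches of the forbidden pattern `ppp`; the other (5 states) tracks how much of the suffix `qpqq` has currently been matched. Each combined state is a pair, one component from each; accept when both components accept.
With 12 states:
          p    q  
>  s0     s1   s2 
   s1     s3   s2 
   s2     s4   s2 
   s3     s5   s2 
   s4     s3   s6 
   s5     s5   s7 
   s6     s4   s8 
   s7     s9   s7 
 * s8     s4   s2 
   s9     s5  s10 
   s10    s9  s11 
   s11    s9   s7 
(> = start, * = accepting)

start=s0; accept=s8; s0-p>s1; s0-q>s2; s1-p>s3; s1-q>s2; s2-p>s4; s2-q>s2; s3-p>s5; s3-q>s2; s4-p>s3; s4-q>s6; s5-p>s5; s5-q>s7; s6-p>s4; s6-q>s8; s7-p>s9; s7-q>s7; s8-p>s4; s8-q>s2; s9-p>s5; s9-q>s10; s10-p>s9; s10-q>s11; s11-p>s9; s11-q>s7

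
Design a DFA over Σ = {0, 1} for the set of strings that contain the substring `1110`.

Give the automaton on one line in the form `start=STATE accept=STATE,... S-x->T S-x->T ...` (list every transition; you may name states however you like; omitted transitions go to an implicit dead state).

start=A accept=E A-0->A A-1->B B-0->A B-1->C C-0->A C-1->D D-0->E D-1->D E-0->E E-1->E

Track how much of `1110` has been matched so far: state A is no progress, E is the absorbing accept state reached once `1110` has occurred. Intermediate states record partial matches; on a mismatch, fall back to the longest reusable overlap.
A 5-state machine:
       0  1 
>  A   A  B 
   B   A  C 
   C   A  D 
   D   E  D 
 * E   E  E 
(> = start, * = accepting)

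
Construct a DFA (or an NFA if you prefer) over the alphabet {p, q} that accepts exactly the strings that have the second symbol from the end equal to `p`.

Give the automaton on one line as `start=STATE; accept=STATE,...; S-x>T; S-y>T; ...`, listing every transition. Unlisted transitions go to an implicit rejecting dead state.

start=S0; accept=S3,S4; S0-p>S1; S0-q>S2; S1-p>S3; S1-q>S4; S2-p>S5; S2-q>S6; S3-p>S3; S3-q>S4; S4-p>S5; S4-q>S6; S5-p>S3; S5-q>S4; S6-p>S5; S6-q>S6

Because acceptance depends on a position counted from the end, the machine has to buffer the most recent 2 symbols. Make each state the string of the last up-to-2 symbols read; on input `x` shift the window left and append `x`. Accept when the buffered window has length 2 and begins with `p`.
A 7-state machine:
        p   q  
>  S0   S1  S2 
   S1   S3  S4 
   S2   S5  S6 
 * S3   S3  S4 
 * S4   S5  S6 
   S5   S3  S4 
   S6   S5  S6 
(> = start, * = accepting)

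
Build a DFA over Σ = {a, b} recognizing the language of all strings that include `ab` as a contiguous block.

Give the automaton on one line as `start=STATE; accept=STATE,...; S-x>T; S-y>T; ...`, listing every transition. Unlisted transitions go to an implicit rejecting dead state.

start=S0; accept=S2; S0-a>S1; S0-b>S0; S1-a>S1; S1-b>S2; S2-a>S2; S2-b>S2

Track how much of `ab` has been matched so far: state S0 is no progress, S2 is the absorbing accept state reached once `ab` has occurred. Intermediate states record partial matches; on a mismatch, fall back to the longest reusable overlap.
With 3 states:
        a   b  
>  S0   S1  S0 
   S1   S1  S2 
 * S2   S2  S2 
(> = start, * = accepting)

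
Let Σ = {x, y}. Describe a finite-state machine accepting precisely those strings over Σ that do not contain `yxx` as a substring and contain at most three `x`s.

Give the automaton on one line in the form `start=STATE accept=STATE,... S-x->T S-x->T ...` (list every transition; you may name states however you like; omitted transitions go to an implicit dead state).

start=A accept=A,B,C,D,E,F,G,H,I,L,M A-x->B A-y->C B-x->D B-y->E C-x->F C-y->C D-x->G D-y->H E-x->I E-y->E F-x->J F-y->E G-x->K G-y->L H-x->M H-y->H I-x->N I-y->H J-x->N J-y->J K-x->K K-y->O L-x->P L-y->L M-x->Q M-y->L N-x->Q N-y->N O-x->P O-y->O P-x->Q P-y->O Q-x->Q Q-y->Q

Handle the two conditions separately and then intersect. The first has 4 states tracking partial matches of the forbidden pattern `yxx`; the second has 5 states tracking the count of `x`s, saturating at 4. A product state is a pair (one from each), accepting exactly when both do.
A 17-state machine:
       x  y 
>* A   B  C 
 * B   D  E 
 * C   F  C 
 * D   G  H 
 * E   I  E 
 * F   J  E 
 * G   K  L 
 * H   M  H 
 * I   N  H 
   J   N  J 
   K   K  O 
 * L   P  L 
 * M   Q  L 
   N   Q  N 
   O   P  O 
   P   Q  O 
   Q   Q  Q 
(> = start, * = accepting)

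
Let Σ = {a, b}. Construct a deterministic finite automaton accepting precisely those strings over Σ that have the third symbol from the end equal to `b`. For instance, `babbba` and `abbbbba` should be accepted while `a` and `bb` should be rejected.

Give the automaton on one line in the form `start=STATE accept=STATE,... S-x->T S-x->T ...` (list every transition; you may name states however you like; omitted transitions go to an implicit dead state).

A DFA must remember the last 3 symbols (since which symbol is third-to-last isn't known until the input ends). Use one state per possible window of the last ≤3 symbols; accept from those whose window starts with `b`.
A 15-state machine:
          a    b  
>  s0     s1   s2 
   s1     s3   s4 
   s2     s5   s6 
   s3     s7   s8 
   s4     s9  s10 
   s5    s11  s12 
   s6    s13  s14 
   s7     s7   s8 
   s8     s9  s10 
   s9    s11  s12 
   s10   s13  s14 
 * s11    s7   s8 
 * s12    s9  s10 
 * s13   s11  s12 
 * s14   s13  s14 
(> = start, * = accepting)

start=s0 accept=s11,s12,s13,s14 s0-a->s1 s0-b->s2 s1-a->s3 s1-b->s4 s2-a->s5 s2-b->s6 s3-a->s7 s3-b->s8 s4-a->s9 s4-b->s10 s5-a->s11 s5-b->s12 s6-a->s13 s6-b->s14 s7-a->s7 s7-b->s8 s8-a->s9 s8-b->s10 s9-a->s11 s9-b->s12 s10-a->s13 s10-b->s14 s11-a->s7 s11-b->s8 s12-a->s9 s12-b->s10 s13-a->s11 s13-b->s12 s14-a->s13 s14-b->s14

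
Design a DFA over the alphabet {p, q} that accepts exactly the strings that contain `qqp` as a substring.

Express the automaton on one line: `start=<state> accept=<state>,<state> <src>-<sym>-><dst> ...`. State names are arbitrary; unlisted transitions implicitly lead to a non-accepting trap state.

start=A accept=D A-p->A A-q->B B-p->A B-q->C C-p->D C-q->C D-p->D D-q->D

Track how much of `qqp` has been matched so far: state A is no progress, D is the absorbing accept state reached once `qqp` has occurred. Intermediate states record partial matches; on a mismatch, fall back to the longest reusable overlap.
4 states suffice.
       p  q 
>  A   A  B 
   B   A  C 
   C   D  C 
 * D   D  D 
(> = start, * = accepting)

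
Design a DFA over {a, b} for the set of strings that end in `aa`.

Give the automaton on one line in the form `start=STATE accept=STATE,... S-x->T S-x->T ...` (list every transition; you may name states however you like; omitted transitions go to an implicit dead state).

Let each state record the length of the longest suffix of the input read so far that is also a prefix of `aa`. S1 means the last symbol is `a`; S2 means the last 2 symbols are `aa`. Accept only at S2, where the string currently ends in `aa`.
3 states suffice.
        a   b  
>  S0   S1  S0 
   S1   S2  S0 
 * S2   S2  S0 
(> = start, * = accepting)

start=S0 accept=S2 S0-a->S1 S0-b->S0 S1-a->S2 S1-b->S0 S2-a->S2 S2-b->S0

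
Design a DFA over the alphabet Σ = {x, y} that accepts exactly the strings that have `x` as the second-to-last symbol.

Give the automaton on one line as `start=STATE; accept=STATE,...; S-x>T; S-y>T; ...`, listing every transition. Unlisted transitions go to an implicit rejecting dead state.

start=S0; accept=S3,S4; S0-x>S1; S0-y>S2; S1-x>S3; S1-y>S4; S2-x>S5; S2-y>S6; S3-x>S3; S3-y>S4; S4-x>S5; S4-y>S6; S5-x>S3; S5-y>S4; S6-x>S5; S6-y>S6

Because acceptance depends on a position counted from the end, the machine has to buffer the most recent 2 symbols. Make each state the string of the last up-to-2 symbols read; on input `x` shift the window left and append `x`. Accept when the buffered window has length 2 and begins with `x`.
        x   y  
>  S0   S1  S2 
   S1   S3  S4 
   S2   S5  S6 
 * S3   S3  S4 
 * S4   S5  S6 
   S5   S3  S4 
   S6   S5  S6 
(> = start, * = accepting)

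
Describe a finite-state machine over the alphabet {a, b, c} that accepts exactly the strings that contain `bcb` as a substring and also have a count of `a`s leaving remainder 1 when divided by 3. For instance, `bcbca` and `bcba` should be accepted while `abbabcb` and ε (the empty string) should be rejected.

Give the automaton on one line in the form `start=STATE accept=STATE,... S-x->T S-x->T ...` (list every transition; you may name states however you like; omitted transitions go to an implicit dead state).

start=q0 accept=q10 q0-a->q1 q0-b->q2 q0-c->q0 q1-a->q3 q1-b->q4 q1-c->q1 q2-a->q1 q2-b->q2 q2-c->q5 q3-a->q0 q3-b->q6 q3-c->q3 q4-a->q3 q4-b->q4 q4-c->q7 q5-a->q1 q5-b->q8 q5-c->q0 q6-a->q0 q6-b->q6 q6-c->q9 q7-a->q3 q7-b->q10 q7-c->q1 q8-a->q10 q8-b->q8 q8-c->q8 q9-a->q0 q9-b->q11 q9-c->q3 q10-a->q11 q10-b->q10 q10-c->q10 q11-a->q8 q11-b->q11 q11-c->q11

Build one automaton per condition and run them in lockstep. One (4 states) tracks whether and how much of `bcb` has been seen; the other (3 states) tracks the count of `a`s modulo 3. Each combined state is a pair, one component from each; accept when both components accept.
          a    b    c  
>  q0     q1   q2   q0 
   q1     q3   q4   q1 
   q2     q1   q2   q5 
   q3     q0   q6   q3 
   q4     q3   q4   q7 
   q5     q1   q8   q0 
   q6     q0   q6   q9 
   q7     q3  q10   q1 
   q8    q10   q8   q8 
   q9     q0  q11   q3 
 * q10   q11  q10  q10 
   q11    q8  q11  q11 
(> = start, * = accepting)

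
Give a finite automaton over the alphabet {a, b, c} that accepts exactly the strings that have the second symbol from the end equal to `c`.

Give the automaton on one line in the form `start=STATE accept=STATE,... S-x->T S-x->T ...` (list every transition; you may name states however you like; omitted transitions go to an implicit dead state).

A DFA must remember the last 2 symbols (since which symbol is second-to-last isn't known until the input ends). Use one state per possible window of the last ≤2 symbols; accept from those whose window starts with `c`.
          a    b    c  
>  q0     q1   q2   q3 
   q1     q4   q5   q6 
   q2     q7   q8   q9 
   q3    q10  q11  q12 
   q4     q4   q5   q6 
   q5     q7   q8   q9 
   q6    q10  q11  q12 
   q7     q4   q5   q6 
   q8     q7   q8   q9 
   q9    q10  q11  q12 
 * q10    q4   q5   q6 
 * q11    q7   q8   q9 
 * q12   q10  q11  q12 
(> = start, * = accepting)

start=q0 accept=q10,q11,q12 q0-a->q1 q0-b->q2 q0-c->q3 q1-a->q4 q1-b->q5 q1-c->q6 q2-a->q7 q2-b->q8 q2-c->q9 q3-a->q10 q3-b->q11 q3-c->q12 q4-a->q4 q4-b->q5 q4-c->q6 q5-a->q7 q5-b->q8 q5-c->q9 q6-a->q10 q6-b->q11 q6-c->q12 q7-a->q4 q7-b->q5 q7-c->q6 q8-a->q7 q8-b->q8 q8-c->q9 q9-a->q10 q9-b->q11 q9-c->q12 q10-a->q4 q10-b->q5 q10-c->q6 q11-a->q7 q11-b->q8 q11-c->q9 q12-a->q10 q12-b->q11 q12-c->q12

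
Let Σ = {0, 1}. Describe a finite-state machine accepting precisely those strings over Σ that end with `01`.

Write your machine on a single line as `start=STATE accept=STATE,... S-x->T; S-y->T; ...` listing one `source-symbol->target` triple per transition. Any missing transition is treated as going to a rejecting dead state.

Let each state record the length of the longest suffix of the input read so far that is also a prefix of `01`. S1 means the last symbol is `0`; S2 means the last 2 symbols are `01`. Accept only at S2, where the string currently ends in `01`.
With 3 states:
        0   1  
>  S0   S1  S0 
   S1   S1  S2 
 * S2   S1  S0 
(> = start, * = accepting)

start=S0; accept=S2; S0-0->S1; S0-1->S0; S1-0->S1; S1-1->S2; S2-0->S1; S2-1->S0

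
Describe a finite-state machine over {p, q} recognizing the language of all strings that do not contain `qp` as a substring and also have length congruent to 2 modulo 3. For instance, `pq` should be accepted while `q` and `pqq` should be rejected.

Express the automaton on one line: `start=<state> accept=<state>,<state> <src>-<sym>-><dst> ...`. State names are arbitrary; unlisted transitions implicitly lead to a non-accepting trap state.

start=A accept=D,E A-p->B A-q->C B-p->D B-q->E C-p->F C-q->E D-p->A D-q->G E-p->H E-q->G F-p->H F-q->H G-p->I G-q->C H-p->I H-q->I I-p->F I-q->F

Build one automaton per condition and run them in lockstep. One (3 states) tracks partial matches of the forbidden pattern `qp`; the other (3 states) tracks the input length modulo 3. Each combined state is a pair, one component from each; accept when both components accept.
9 states suffice.
       p  q 
>  A   B  C 
   B   D  E 
   C   F  E 
 * D   A  G 
 * E   H  G 
   F   H  H 
   G   I  C 
   H   I  I 
   I   F  F 
(> = start, * = accepting)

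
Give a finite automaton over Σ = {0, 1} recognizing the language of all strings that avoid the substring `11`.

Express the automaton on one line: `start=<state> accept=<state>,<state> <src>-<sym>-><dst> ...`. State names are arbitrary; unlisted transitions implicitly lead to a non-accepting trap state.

Track partial matches of the forbidden pattern `11`. State q2 is a dead state reached once `11` has occurred; every other state accepts. q0 means no part of `11` is currently matched.
With 3 states:
        0   1  
>* q0   q0  q1 
 * q1   q0  q2 
   q2   q2  q2 
(> = start, * = accepting)

start=q0 accept=q0,q1 q0-0->q0 q0-1->q1 q1-0->q0 q1-1->q2 q2-0->q2 q2-1->q2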